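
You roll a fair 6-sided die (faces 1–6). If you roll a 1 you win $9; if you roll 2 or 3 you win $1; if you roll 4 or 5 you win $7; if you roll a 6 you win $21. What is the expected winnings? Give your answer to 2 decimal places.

$7.67

E[payout] = (1/3)·1 + (1/3)·7 + (1/6)·9 + (1/6)·21 = 23/3
≈ $7.67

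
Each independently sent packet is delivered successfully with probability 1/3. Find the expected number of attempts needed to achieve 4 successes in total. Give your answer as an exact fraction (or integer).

12

By linearity (sum of 4 independent geometric waits), E[trials] = 4/p = 4/(1/3) = 12.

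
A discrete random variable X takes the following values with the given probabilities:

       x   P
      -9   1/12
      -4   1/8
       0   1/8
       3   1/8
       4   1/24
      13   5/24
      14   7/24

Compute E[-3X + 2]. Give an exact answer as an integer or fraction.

E[-3x+2] = (1/12)·29 + (1/8)·14 + (1/8)·2 + (1/8)·(-7) + (1/24)·(-10) + (5/24)·(-37) + (7/24)·(-40)
     = -65/4

-65/4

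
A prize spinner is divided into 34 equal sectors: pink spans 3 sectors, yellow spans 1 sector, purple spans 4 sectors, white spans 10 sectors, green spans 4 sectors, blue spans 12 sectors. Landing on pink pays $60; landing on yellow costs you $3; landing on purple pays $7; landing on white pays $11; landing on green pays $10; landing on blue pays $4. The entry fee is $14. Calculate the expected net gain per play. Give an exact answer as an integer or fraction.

-73/34 dollars

E[payout] = (3/34)·60 + (1/34)·(-3) + (4/34)·7 + (10/34)·11 + (4/34)·10 + (12/34)·4 = 403/34
Expected profit = 403/34 − 14 = -73/34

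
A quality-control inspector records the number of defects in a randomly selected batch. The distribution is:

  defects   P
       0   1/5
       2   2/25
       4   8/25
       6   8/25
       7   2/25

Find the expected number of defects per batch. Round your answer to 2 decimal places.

3.92

E[X] = (1/5)·0 + (2/25)·2 + (8/25)·4 + (8/25)·6 + (2/25)·7
     = 98/25 ≈ 3.92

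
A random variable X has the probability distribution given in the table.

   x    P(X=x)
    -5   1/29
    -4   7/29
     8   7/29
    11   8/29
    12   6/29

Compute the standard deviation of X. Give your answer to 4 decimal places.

E[X] = 183/29, E[X²] = 2417/29
Var(X) = E[X²] − (E[X])² = 2417/29 − 33489/841 = 36604/841
SD(X) = √(36604/841) ≈ 6.5973

6.5973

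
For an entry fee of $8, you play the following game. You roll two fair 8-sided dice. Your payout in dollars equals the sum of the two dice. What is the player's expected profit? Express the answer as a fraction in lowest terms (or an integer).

$1

Distribution of the sum of the two dice: 2 w.p. 1/64, 3 w.p. 1/32, 4 w.p. 3/64, 5 w.p. 1/16, 6 w.p. 5/64, 7 w.p. 3/32, …
E[payout] = (1/64)·2 + (1/32)·3 + (3/64)·4 + (1/16)·5 + (5/64)·6 + (3/32)·7 + (7/64)·8 + (1/8)·9 + (7/64)·10 + (3/32)·11 + (5/64)·12 + (1/16)·13 + (3/64)·14 + (1/32)·15 + (1/64)·16 = 9
Expected profit = 9 − 8 = 1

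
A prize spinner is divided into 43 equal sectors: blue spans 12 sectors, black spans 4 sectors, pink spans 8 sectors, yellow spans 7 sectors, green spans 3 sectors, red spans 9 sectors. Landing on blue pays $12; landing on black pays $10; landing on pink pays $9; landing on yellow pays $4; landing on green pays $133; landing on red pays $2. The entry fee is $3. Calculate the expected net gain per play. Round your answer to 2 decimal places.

$13.30

E[payout] = (12/43)·12 + (4/43)·10 + (8/43)·9 + (7/43)·4 + (3/43)·133 + (9/43)·2 = 701/43
Expected profit = 701/43 − 3 = 572/43 ≈ $13.30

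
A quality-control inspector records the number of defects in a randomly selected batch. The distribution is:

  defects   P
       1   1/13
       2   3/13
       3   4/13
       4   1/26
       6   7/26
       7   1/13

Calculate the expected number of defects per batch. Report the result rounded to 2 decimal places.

3.77

E[X] = (1/13)·1 + (3/13)·2 + (4/13)·3 + (1/26)·4 + (7/26)·6 + (1/13)·7
     = 49/13 ≈ 3.77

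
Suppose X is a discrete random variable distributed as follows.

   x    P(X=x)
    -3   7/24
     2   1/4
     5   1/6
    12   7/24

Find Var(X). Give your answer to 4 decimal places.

E[X] = (7/24)·(-3) + (1/4)·2 + (1/6)·5 + (7/24)·12 = 95/24
E[X²] = (7/24)·9 + (1/4)·4 + (1/6)·25 + (7/24)·144 = 1195/24
Var(X) = 1195/24 − (95/24)² = 19655/576 ≈ 34.1233

34.1233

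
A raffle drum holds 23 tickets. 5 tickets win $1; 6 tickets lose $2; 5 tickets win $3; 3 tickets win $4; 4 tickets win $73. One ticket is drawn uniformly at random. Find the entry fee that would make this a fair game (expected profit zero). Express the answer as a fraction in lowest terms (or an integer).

312/23 dollars

E[payout] = (5/23)·1 + (6/23)·(-2) + (5/23)·3 + (3/23)·4 + (4/23)·73 = 312/23
Fair fee = E[payout] = 312/23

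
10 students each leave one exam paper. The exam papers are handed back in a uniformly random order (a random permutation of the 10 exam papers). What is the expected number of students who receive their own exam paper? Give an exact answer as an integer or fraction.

Let Xᵢ = 1 if person i gets their own exam paper. For each i, P(Xᵢ=1) = 1/10.
By linearity of expectation, E[X₁+…+X_10] = 10·(1/10) = 1.

1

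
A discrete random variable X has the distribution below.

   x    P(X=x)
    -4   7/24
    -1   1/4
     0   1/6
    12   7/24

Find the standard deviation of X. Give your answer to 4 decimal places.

6.5251

E[X] = 25/12, E[X²] = 563/12
Var(X) = E[X²] − (E[X])² = 563/12 − 625/144 = 6131/144
SD(X) = √(6131/144) ≈ 6.5251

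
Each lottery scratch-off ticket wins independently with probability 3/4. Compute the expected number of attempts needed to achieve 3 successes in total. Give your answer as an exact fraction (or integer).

4

By linearity (sum of 3 independent geometric waits), E[trials] = 3/p = 3/(3/4) = 4.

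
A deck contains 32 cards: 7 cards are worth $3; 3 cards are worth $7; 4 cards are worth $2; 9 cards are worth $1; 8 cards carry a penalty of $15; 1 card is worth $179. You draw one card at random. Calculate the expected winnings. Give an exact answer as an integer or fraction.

59/16 dollars

E[payout] = (7/32)·3 + (3/32)·7 + (4/32)·2 + (9/32)·1 + (8/32)·(-15) + (1/32)·179 = 59/16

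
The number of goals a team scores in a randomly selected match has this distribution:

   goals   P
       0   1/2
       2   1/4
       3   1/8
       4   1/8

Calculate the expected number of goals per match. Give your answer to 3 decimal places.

E[X] = (1/2)·0 + (1/4)·2 + (1/8)·3 + (1/8)·4
     = 11/8 ≈ 1.375

1.375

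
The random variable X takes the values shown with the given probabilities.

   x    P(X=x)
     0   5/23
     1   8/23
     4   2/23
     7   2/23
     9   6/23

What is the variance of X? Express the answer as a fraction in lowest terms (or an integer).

7296/529

E[X] = (5/23)·0 + (8/23)·1 + (2/23)·4 + (2/23)·7 + (6/23)·9 = 84/23
E[X²] = (5/23)·0 + (8/23)·1 + (2/23)·16 + (2/23)·49 + (6/23)·81 = 624/23
Var(X) = 624/23 − (84/23)² = 7296/529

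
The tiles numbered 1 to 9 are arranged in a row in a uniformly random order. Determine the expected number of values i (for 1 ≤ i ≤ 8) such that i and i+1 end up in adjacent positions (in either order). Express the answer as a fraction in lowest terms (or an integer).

For each i ∈ {1,…,8}, let Xᵢ = 1 if i and i+1 are adjacent. P(Xᵢ=1) = 2·(9−1)!/9! = 2/9.
By linearity, E[ΣXᵢ] = (8)·(2/9) = 16/9.

16/9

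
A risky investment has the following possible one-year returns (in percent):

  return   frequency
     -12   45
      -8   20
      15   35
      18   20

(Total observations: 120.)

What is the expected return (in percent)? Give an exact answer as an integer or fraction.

37/24

Total = 120, so P(return=-12) = 45/120, etc.
E[X] = (3/8)·(-12) + (1/6)·(-8) + (7/24)·15 + (1/6)·18
     = 37/24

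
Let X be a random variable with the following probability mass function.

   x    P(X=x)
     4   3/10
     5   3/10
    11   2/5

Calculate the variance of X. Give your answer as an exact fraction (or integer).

E[X] = (3/10)·4 + (3/10)·5 + (2/5)·11 = 71/10
E[X²] = (3/10)·16 + (3/10)·25 + (2/5)·121 = 607/10
Var(X) = 607/10 − (71/10)² = 1029/100

1029/100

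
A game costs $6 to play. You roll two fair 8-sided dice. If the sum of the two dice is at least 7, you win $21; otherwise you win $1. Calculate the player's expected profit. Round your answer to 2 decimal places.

E[payout] = (15/64)·1 + (49/64)·21 = 261/16
Expected profit = 261/16 − 6 = 165/16 ≈ $10.31

$10.31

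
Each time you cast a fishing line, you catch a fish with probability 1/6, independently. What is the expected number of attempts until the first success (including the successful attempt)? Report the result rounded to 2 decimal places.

For a geometric distribution, E[trials] = 1/p = 1/(1/6) = 6.
≈ 6.00

6.00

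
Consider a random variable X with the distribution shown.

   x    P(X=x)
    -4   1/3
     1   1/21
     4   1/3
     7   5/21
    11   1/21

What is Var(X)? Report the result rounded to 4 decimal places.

23.1338

E[X] = (1/3)·(-4) + (1/21)·1 + (1/3)·4 + (5/21)·7 + (1/21)·11 = 47/21
E[X²] = (1/3)·16 + (1/21)·1 + (1/3)·16 + (5/21)·49 + (1/21)·121 = 197/7
Var(X) = 197/7 − (47/21)² = 10202/441 ≈ 23.1338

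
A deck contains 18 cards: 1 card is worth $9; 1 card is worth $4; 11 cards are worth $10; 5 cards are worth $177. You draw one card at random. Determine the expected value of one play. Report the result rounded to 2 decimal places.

E[payout] = (1/18)·9 + (1/18)·4 + (11/18)·10 + (5/18)·177 = 56
≈ $56.00

$56.00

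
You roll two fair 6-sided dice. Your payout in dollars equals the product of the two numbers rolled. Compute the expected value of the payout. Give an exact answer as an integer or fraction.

Distribution of the product of the two numbers rolled: 1 w.p. 1/36, 2 w.p. 1/18, 3 w.p. 1/18, 4 w.p. 1/12, 5 w.p. 1/18, 6 w.p. 1/9, …
E[payout] = (1/36)·1 + (1/18)·2 + (1/18)·3 + (1/12)·4 + (1/18)·5 + (1/9)·6 + (1/18)·8 + (1/36)·9 + (1/18)·10 + (1/9)·12 + (1/18)·15 + (1/36)·16 + (1/18)·18 + (1/18)·20 + (1/18)·24 + (1/36)·25 + (1/18)·30 + (1/36)·36 = 49/4

49/4 dollars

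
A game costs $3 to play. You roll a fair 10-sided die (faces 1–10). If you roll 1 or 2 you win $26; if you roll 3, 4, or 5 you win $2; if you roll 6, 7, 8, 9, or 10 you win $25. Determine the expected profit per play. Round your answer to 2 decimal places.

$15.30

E[payout] = (3/10)·2 + (1/2)·25 + (1/5)·26 = 183/10
Expected profit = 183/10 − 3 = 153/10 ≈ $15.30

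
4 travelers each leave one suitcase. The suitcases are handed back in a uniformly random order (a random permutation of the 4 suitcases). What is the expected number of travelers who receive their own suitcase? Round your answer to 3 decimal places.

Let Xᵢ = 1 if person i gets their own suitcase. For each i, P(Xᵢ=1) = 1/4.
By linearity of expectation, E[X₁+…+X_4] = 4·(1/4) = 1.
≈ 1.000

1.000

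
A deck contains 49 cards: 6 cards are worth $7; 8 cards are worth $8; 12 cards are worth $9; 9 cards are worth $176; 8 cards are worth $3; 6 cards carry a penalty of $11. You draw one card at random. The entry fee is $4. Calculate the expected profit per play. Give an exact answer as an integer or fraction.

E[payout] = (6/49)·7 + (8/49)·8 + (12/49)·9 + (9/49)·176 + (8/49)·3 + (6/49)·(-11) = 1756/49
Expected profit = 1756/49 − 4 = 1560/49

1560/49 dollars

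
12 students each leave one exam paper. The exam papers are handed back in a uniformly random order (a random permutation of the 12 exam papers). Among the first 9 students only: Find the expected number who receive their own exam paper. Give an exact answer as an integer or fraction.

Let Xᵢ = 1 if person i gets their own exam paper. For each i, P(Xᵢ=1) = 1/12.
By linearity of expectation, E[X₁+…+X_9] = 9·(1/12) = 3/4.

3/4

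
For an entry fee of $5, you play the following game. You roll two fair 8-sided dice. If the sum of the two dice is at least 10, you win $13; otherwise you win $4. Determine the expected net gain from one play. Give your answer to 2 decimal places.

E[payout] = (9/16)·4 + (7/16)·13 = 127/16
Expected profit = 127/16 − 5 = 47/16 ≈ $2.94

$2.94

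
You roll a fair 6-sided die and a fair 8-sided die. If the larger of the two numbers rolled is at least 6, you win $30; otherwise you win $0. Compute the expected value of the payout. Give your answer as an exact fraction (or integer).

E[payout] = (25/48)·0 + (23/48)·30 = 115/8

115/8 dollars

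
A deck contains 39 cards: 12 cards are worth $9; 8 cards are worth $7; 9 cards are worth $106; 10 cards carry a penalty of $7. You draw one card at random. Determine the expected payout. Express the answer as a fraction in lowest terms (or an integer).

E[payout] = (12/39)·9 + (8/39)·7 + (9/39)·106 + (10/39)·(-7) = 1048/39

1048/39 dollars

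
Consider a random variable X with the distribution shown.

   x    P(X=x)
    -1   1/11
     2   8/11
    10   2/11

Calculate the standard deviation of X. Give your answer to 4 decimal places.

E[X] = 35/11, E[X²] = 233/11
Var(X) = E[X²] − (E[X])² = 233/11 − 1225/121 = 1338/121
SD(X) = √(1338/121) ≈ 3.3253

3.3253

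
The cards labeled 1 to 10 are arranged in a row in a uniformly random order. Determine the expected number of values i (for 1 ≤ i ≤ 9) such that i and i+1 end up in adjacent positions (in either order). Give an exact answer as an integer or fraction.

For each i ∈ {1,…,9}, let Xᵢ = 1 if i and i+1 are adjacent. P(Xᵢ=1) = 2·(10−1)!/10! = 2/10.
By linearity, E[ΣXᵢ] = (9)·(2/10) = 9/5.

9/5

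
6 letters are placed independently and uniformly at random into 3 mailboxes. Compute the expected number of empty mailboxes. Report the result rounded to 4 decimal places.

0.2634

Let Xⱼ=1 if mailbox j is empty. P(Xⱼ=1) = ((3-1)/3)^6 = 64/729.
By linearity, E[#empty] = 3·64/729 = 64/243.
≈ 0.2634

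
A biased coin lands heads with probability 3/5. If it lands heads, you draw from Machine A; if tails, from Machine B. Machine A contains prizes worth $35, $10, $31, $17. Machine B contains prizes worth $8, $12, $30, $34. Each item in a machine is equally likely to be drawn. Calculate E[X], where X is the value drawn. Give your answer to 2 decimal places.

$22.35

E[X | Machine A] = (35 + 10 + 31 + 17)/4 = 93/4
E[X | Machine B] = (8 + 12 + 30 + 34)/4 = 21
E[X] = (3/5)·93/4 + (2/5)·21 = 447/20 ≈ 22.35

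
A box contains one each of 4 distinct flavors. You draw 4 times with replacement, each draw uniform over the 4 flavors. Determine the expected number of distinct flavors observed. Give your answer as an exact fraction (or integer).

175/64

Let Xⱼ=1 if type j appears at least once. P(Xⱼ=1) = 1 − ((4−1)/4)^4 = 175/256.
E[#distinct] = 4·175/256 = 175/64.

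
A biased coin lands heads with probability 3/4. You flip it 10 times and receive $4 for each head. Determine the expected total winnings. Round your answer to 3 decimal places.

E[#heads] = 10·3/4 = 15/2 (linearity over flips).
E[winnings] = 4·15/2 = 30.
≈ 30.000

$30.000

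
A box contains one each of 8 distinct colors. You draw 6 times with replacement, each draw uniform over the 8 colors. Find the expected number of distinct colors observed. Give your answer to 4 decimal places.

Let Xⱼ=1 if type j appears at least once. P(Xⱼ=1) = 1 − ((8−1)/8)^6 = 144495/262144.
E[#distinct] = 8·144495/262144 = 144495/32768.
≈ 4.4096

4.4096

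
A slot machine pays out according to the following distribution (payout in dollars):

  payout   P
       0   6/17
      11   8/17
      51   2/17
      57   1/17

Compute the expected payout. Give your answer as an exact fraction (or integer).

247/17 dollars

E[X] = (6/17)·0 + (8/17)·11 + (2/17)·51 + (1/17)·57
     = 247/17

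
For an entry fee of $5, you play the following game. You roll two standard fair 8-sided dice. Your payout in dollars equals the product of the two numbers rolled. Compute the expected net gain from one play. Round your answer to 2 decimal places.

Distribution of the product of the two numbers rolled: 1 w.p. 1/64, 2 w.p. 1/32, 3 w.p. 1/32, 4 w.p. 3/64, 5 w.p. 1/32, 6 w.p. 1/16, …
E[payout] = (1/64)·1 + (1/32)·2 + (1/32)·3 + (3/64)·4 + (1/32)·5 + (1/16)·6 + (1/32)·7 + (1/16)·8 + (1/64)·9 + (1/32)·10 + (1/16)·12 + (1/32)·14 + (1/32)·15 + (3/64)·16 + (1/32)·18 + (1/32)·20 + (1/32)·21 + (1/16)·24 + (1/64)·25 + (1/32)·28 + (1/32)·30 + (1/32)·32 + (1/32)·35 + (1/64)·36 + (1/32)·40 + (1/32)·42 + (1/32)·48 + (1/64)·49 + (1/32)·56 + (1/64)·64 = 81/4
Expected profit = 81/4 − 5 = 61/4 ≈ $15.25

$15.25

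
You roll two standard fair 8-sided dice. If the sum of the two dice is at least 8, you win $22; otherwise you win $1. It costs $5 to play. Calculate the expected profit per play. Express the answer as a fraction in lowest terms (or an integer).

647/64 dollars

E[payout] = (21/64)·1 + (43/64)·22 = 967/64
Expected profit = 967/64 − 5 = 647/64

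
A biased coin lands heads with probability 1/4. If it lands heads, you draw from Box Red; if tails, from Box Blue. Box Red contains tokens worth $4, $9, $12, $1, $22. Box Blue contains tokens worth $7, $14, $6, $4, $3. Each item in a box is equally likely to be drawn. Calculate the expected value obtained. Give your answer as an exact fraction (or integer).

15/2 dollars

E[X | Box Red] = (4 + 9 + 12 + 1 + 22)/5 = 48/5
E[X | Box Blue] = (7 + 14 + 6 + 4 + 3)/5 = 34/5
E[X] = (1/4)·48/5 + (3/4)·34/5 = 15/2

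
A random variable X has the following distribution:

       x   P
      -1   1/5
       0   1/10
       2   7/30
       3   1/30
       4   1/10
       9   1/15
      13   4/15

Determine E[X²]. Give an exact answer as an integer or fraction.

107/2

E[X²] = (1/5)·1 + (1/10)·0 + (7/30)·4 + (1/30)·9 + (1/10)·16 + (1/15)·81 + (4/15)·169
     = 107/2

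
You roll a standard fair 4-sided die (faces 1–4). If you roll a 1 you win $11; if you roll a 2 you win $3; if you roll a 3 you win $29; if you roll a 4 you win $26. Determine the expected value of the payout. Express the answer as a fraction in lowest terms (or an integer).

69/4 dollars

E[payout] = (1/4)·3 + (1/4)·11 + (1/4)·26 + (1/4)·29 = 69/4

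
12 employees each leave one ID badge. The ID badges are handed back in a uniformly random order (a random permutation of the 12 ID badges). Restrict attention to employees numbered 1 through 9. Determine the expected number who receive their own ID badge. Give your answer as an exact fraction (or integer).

3/4

Let Xᵢ = 1 if person i gets their own ID badge. For each i, P(Xᵢ=1) = 1/12.
By linearity of expectation, E[X₁+…+X_9] = 9·(1/12) = 3/4.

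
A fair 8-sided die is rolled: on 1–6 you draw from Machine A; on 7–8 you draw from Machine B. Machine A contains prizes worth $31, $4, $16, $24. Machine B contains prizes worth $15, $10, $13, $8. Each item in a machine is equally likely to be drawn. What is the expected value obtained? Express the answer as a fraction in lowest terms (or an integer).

E[X | Machine A] = (31 + 4 + 16 + 24)/4 = 75/4
E[X | Machine B] = (15 + 10 + 13 + 8)/4 = 23/2
E[X] = (3/4)·75/4 + (1/4)·23/2 = 271/16

271/16 dollars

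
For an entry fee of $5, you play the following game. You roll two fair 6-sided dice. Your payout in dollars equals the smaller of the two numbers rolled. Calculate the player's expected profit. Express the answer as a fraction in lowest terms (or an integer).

-89/36 dollars

Distribution of the smaller of the two numbers rolled: 1 w.p. 11/36, 2 w.p. 1/4, 3 w.p. 7/36, 4 w.p. 5/36, 5 w.p. 1/12, 6 w.p. 1/36
E[payout] = (11/36)·1 + (1/4)·2 + (7/36)·3 + (5/36)·4 + (1/12)·5 + (1/36)·6 = 91/36
Expected profit = 91/36 − 5 = -89/36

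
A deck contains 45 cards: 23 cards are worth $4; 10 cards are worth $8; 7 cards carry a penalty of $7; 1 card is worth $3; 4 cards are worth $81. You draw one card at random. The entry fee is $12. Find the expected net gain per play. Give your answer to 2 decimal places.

-$2.00

E[payout] = (23/45)·4 + (10/45)·8 + (7/45)·(-7) + (1/45)·3 + (4/45)·81 = 10
Expected profit = 10 − 12 = -2 ≈ -$2.00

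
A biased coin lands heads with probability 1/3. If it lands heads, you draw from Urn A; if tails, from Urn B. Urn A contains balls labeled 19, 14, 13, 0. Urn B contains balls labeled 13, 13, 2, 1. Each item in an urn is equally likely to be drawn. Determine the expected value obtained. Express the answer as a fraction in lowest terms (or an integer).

E[X | Urn A] = (19 + 14 + 13 + 0)/4 = 23/2
E[X | Urn B] = (13 + 13 + 2 + 1)/4 = 29/4
E[X] = (1/3)·23/2 + (2/3)·29/4 = 26/3

26/3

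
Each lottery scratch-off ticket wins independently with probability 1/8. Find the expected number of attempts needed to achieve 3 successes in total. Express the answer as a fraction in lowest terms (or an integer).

24

By linearity (sum of 3 independent geometric waits), E[trials] = 3/p = 3/(1/8) = 24.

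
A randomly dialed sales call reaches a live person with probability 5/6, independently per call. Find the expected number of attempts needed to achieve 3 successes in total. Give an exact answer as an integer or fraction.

By linearity (sum of 3 independent geometric waits), E[trials] = 3/p = 3/(5/6) = 18/5.

18/5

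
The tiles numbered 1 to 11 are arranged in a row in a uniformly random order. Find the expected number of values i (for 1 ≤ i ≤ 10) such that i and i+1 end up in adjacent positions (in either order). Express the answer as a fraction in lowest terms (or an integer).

For each i ∈ {1,…,10}, let Xᵢ = 1 if i and i+1 are adjacent. P(Xᵢ=1) = 2·(11−1)!/11! = 2/11.
By linearity, E[ΣXᵢ] = (10)·(2/11) = 20/11.

20/11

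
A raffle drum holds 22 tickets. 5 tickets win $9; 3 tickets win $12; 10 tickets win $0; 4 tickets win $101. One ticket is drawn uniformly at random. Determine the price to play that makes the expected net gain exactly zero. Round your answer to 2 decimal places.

$22.05

E[payout] = (5/22)·9 + (3/22)·12 + (10/22)·0 + (4/22)·101 = 485/22
Fair fee = E[payout] = 485/22 ≈ $22.05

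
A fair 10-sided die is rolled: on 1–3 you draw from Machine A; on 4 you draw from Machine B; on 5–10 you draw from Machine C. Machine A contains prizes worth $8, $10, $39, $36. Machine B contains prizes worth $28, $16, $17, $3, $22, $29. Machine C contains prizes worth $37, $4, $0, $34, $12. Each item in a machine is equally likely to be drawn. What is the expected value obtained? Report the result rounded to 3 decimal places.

$19.332

E[X | Machine A] = (8 + 10 + 39 + 36)/4 = 93/4
E[X | Machine B] = (28 + 16 + 17 + 3 + 22 + 29)/6 = 115/6
E[X | Machine C] = (37 + 4 + 0 + 34 + 12)/5 = 87/5
E[X] = (3/10)·93/4 + (1/10)·115/6 + (3/5)·87/5 = 11599/600 ≈ 19.332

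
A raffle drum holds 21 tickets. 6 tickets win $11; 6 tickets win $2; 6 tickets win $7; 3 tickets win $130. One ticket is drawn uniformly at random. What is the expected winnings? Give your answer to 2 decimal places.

$24.29

E[payout] = (6/21)·11 + (6/21)·2 + (6/21)·7 + (3/21)·130 = 170/7
≈ $24.29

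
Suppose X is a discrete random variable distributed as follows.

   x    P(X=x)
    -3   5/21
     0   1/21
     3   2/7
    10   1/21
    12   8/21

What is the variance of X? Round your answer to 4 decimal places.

37.3923

E[X] = (5/21)·(-3) + (1/21)·0 + (2/7)·3 + (1/21)·10 + (8/21)·12 = 109/21
E[X²] = (5/21)·9 + (1/21)·0 + (2/7)·9 + (1/21)·100 + (8/21)·144 = 193/3
Var(X) = 193/3 − (109/21)² = 16490/441 ≈ 37.3923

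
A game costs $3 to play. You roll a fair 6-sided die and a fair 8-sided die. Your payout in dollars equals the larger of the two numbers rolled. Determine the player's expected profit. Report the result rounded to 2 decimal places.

$2.23

Distribution of the larger of the two numbers rolled: 1 w.p. 1/48, 2 w.p. 1/16, 3 w.p. 5/48, 4 w.p. 7/48, 5 w.p. 3/16, 6 w.p. 11/48, …
E[payout] = (1/48)·1 + (1/16)·2 + (5/48)·3 + (7/48)·4 + (3/16)·5 + (11/48)·6 + (1/8)·7 + (1/8)·8 = 251/48
Expected profit = 251/48 − 3 = 107/48 ≈ $2.23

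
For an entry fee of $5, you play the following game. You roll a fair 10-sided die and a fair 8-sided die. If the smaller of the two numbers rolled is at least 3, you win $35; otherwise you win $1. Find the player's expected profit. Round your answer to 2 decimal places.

E[payout] = (2/5)·1 + (3/5)·35 = 107/5
Expected profit = 107/5 − 5 = 82/5 ≈ $16.40

$16.40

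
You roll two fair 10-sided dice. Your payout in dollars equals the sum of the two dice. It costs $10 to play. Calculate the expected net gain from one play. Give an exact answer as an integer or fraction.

Distribution of the sum of the two dice: 2 w.p. 1/100, 3 w.p. 1/50, 4 w.p. 3/100, 5 w.p. 1/25, 6 w.p. 1/20, 7 w.p. 3/50, …
E[payout] = (1/100)·2 + (1/50)·3 + (3/100)·4 + (1/25)·5 + (1/20)·6 + (3/50)·7 + (7/100)·8 + (2/25)·9 + (9/100)·10 + (1/10)·11 + (9/100)·12 + (2/25)·13 + (7/100)·14 + (3/50)·15 + (1/20)·16 + (1/25)·17 + (3/100)·18 + (1/50)·19 + (1/100)·20 = 11
Expected profit = 11 − 10 = 1

$1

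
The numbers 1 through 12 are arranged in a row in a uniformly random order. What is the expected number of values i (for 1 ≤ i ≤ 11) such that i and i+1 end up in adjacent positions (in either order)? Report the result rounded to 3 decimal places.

1.833

For each i ∈ {1,…,11}, let Xᵢ = 1 if i and i+1 are adjacent. P(Xᵢ=1) = 2·(12−1)!/12! = 2/12.
By linearity, E[ΣXᵢ] = (11)·(2/12) = 11/6.
≈ 1.833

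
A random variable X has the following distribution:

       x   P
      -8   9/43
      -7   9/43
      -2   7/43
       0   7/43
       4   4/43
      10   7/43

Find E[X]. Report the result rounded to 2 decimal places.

-1.47

E[X] = (9/43)·(-8) + (9/43)·(-7) + (7/43)·(-2) + (7/43)·0 + (4/43)·4 + (7/43)·10
     = -63/43 ≈ -1.47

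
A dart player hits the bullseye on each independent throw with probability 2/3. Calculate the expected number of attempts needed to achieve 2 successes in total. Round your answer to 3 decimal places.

3.000

By linearity (sum of 2 independent geometric waits), E[trials] = 2/p = 2/(2/3) = 3.
≈ 3.000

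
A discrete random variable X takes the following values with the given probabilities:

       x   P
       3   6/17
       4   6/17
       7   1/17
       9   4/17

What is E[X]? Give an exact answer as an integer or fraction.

5

E[X] = (6/17)·3 + (6/17)·4 + (1/17)·7 + (4/17)·9
     = 5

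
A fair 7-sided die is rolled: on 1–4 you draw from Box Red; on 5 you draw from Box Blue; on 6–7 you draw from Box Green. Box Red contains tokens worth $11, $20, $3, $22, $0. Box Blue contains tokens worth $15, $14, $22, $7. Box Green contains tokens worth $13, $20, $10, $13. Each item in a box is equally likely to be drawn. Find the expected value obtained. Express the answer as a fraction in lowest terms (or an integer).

873/70 dollars

E[X | Box Red] = (11 + 20 + 3 + 22 + 0)/5 = 56/5
E[X | Box Blue] = (15 + 14 + 22 + 7)/4 = 29/2
E[X | Box Green] = (13 + 20 + 10 + 13)/4 = 14
E[X] = (4/7)·56/5 + (1/7)·29/2 + (2/7)·14 = 873/70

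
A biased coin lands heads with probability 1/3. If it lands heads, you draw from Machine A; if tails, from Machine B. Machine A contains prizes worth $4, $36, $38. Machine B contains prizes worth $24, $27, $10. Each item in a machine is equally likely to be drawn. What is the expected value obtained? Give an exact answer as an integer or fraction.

200/9 dollars

E[X | Machine A] = (4 + 36 + 38)/3 = 26
E[X | Machine B] = (24 + 27 + 10)/3 = 61/3
E[X] = (1/3)·26 + (2/3)·61/3 = 200/9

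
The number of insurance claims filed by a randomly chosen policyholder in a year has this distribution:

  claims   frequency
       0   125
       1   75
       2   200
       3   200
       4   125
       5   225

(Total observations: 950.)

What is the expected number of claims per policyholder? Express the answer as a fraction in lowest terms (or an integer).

54/19

Total = 950, so P(claims=0) = 125/950, etc.
E[X] = (5/38)·0 + (3/38)·1 + (4/19)·2 + (4/19)·3 + (5/38)·4 + (9/38)·5
     = 54/19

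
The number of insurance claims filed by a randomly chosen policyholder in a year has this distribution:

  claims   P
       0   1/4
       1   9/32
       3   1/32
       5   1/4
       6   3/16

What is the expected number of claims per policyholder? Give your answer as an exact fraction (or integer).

E[X] = (1/4)·0 + (9/32)·1 + (1/32)·3 + (1/4)·5 + (3/16)·6
     = 11/4

11/4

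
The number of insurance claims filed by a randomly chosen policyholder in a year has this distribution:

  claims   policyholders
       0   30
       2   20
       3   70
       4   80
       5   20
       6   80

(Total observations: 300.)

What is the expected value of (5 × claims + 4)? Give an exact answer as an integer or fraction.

139/6

Total = 300, so P(claims=0) = 30/300, etc.
E[5x+4] = (1/10)·4 + (1/15)·14 + (7/30)·19 + (4/15)·24 + (1/15)·29 + (4/15)·34
     = 139/6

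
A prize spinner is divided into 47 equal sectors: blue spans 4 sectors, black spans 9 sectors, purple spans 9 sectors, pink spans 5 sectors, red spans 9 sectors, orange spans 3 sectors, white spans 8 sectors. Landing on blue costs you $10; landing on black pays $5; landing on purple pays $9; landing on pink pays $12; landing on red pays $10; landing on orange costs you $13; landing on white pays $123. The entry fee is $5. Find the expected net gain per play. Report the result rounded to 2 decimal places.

E[payout] = (4/47)·(-10) + (9/47)·5 + (9/47)·9 + (5/47)·12 + (9/47)·10 + (3/47)·(-13) + (8/47)·123 = 1181/47
Expected profit = 1181/47 − 5 = 946/47 ≈ $20.13

$20.13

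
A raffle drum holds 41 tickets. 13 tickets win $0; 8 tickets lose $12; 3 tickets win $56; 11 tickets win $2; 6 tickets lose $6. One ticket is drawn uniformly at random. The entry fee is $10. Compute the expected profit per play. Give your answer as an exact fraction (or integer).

-352/41 dollars

E[payout] = (13/41)·0 + (8/41)·(-12) + (3/41)·56 + (11/41)·2 + (6/41)·(-6) = 58/41
Expected profit = 58/41 − 10 = -352/41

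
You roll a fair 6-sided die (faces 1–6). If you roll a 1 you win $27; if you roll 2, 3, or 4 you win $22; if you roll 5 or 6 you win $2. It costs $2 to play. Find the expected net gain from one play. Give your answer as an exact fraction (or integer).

85/6 dollars

E[payout] = (1/3)·2 + (1/2)·22 + (1/6)·27 = 97/6
Expected profit = 97/6 − 2 = 85/6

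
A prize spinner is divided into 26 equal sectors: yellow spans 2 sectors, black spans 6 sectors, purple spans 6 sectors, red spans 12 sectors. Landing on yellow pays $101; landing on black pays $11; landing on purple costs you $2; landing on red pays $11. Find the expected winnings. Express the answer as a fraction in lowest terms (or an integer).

E[payout] = (2/26)·101 + (6/26)·11 + (6/26)·(-2) + (12/26)·11 = 194/13

194/13 dollars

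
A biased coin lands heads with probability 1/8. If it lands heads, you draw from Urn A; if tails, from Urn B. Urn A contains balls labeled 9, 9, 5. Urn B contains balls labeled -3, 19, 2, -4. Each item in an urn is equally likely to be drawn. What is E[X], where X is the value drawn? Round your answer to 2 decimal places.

4.02

E[X | Urn A] = (9 + 9 + 5)/3 = 23/3
E[X | Urn B] = (-3 + 19 + 2 − 4)/4 = 7/2
E[X] = (1/8)·23/3 + (7/8)·7/2 = 193/48 ≈ 4.02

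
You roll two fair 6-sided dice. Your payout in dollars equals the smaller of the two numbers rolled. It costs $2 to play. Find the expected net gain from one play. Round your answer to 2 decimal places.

Distribution of the smaller of the two numbers rolled: 1 w.p. 11/36, 2 w.p. 1/4, 3 w.p. 7/36, 4 w.p. 5/36, 5 w.p. 1/12, 6 w.p. 1/36
E[payout] = (11/36)·1 + (1/4)·2 + (7/36)·3 + (5/36)·4 + (1/12)·5 + (1/36)·6 = 91/36
Expected profit = 91/36 − 2 = 19/36 ≈ $0.53

$0.53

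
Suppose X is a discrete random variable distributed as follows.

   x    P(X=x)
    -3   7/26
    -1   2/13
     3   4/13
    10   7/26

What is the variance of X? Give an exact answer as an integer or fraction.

17053/676

E[X] = (7/26)·(-3) + (2/13)·(-1) + (4/13)·3 + (7/26)·10 = 69/26
E[X²] = (7/26)·9 + (2/13)·1 + (4/13)·9 + (7/26)·100 = 839/26
Var(X) = 839/26 − (69/26)² = 17053/676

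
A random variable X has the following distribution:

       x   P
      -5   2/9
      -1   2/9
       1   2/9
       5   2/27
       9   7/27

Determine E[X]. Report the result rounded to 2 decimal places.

1.59

E[X] = (2/9)·(-5) + (2/9)·(-1) + (2/9)·1 + (2/27)·5 + (7/27)·9
     = 43/27 ≈ 1.59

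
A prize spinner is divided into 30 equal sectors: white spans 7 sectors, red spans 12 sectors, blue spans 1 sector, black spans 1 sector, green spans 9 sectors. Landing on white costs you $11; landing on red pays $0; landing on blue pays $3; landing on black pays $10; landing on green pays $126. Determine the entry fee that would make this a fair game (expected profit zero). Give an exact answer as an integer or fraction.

E[payout] = (7/30)·(-11) + (12/30)·0 + (1/30)·3 + (1/30)·10 + (9/30)·126 = 107/3
Fair fee = E[payout] = 107/3

107/3 dollars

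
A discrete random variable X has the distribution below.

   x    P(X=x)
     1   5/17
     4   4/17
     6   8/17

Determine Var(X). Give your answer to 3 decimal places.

4.526

E[X] = (5/17)·1 + (4/17)·4 + (8/17)·6 = 69/17
E[X²] = (5/17)·1 + (4/17)·16 + (8/17)·36 = 21
Var(X) = 21 − (69/17)² = 1308/289 ≈ 4.526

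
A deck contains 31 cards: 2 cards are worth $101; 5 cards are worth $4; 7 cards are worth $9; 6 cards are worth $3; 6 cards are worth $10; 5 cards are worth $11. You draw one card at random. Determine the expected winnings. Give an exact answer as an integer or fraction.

418/31 dollars

E[payout] = (2/31)·101 + (5/31)·4 + (7/31)·9 + (6/31)·3 + (6/31)·10 + (5/31)·11 = 418/31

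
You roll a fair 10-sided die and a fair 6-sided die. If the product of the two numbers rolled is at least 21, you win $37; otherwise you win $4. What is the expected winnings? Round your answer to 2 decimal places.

E[payout] = (19/30)·4 + (11/30)·37 = 161/10
≈ $16.10

$16.10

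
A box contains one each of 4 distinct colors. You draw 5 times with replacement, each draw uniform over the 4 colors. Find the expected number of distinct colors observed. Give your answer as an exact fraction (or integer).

781/256

Let Xⱼ=1 if type j appears at least once. P(Xⱼ=1) = 1 − ((4−1)/4)^5 = 781/1024.
E[#distinct] = 4·781/1024 = 781/256.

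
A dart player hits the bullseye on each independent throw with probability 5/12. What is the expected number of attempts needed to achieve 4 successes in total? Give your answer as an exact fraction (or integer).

48/5

By linearity (sum of 4 independent geometric waits), E[trials] = 4/p = 4/(5/12) = 48/5.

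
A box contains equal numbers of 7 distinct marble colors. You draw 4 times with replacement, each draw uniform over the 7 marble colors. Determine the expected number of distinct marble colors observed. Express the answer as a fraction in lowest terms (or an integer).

Let Xⱼ=1 if type j appears at least once. P(Xⱼ=1) = 1 − ((7−1)/7)^4 = 1105/2401.
E[#distinct] = 7·1105/2401 = 1105/343.

1105/343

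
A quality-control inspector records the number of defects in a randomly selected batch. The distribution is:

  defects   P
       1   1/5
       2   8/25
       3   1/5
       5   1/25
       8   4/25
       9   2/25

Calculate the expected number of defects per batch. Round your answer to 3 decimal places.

E[X] = (1/5)·1 + (8/25)·2 + (1/5)·3 + (1/25)·5 + (4/25)·8 + (2/25)·9
     = 91/25 ≈ 3.640

3.640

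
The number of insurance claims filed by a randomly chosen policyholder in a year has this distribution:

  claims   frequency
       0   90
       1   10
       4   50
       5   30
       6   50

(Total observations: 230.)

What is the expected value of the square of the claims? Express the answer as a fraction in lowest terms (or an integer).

Total = 230, so P(claims=0) = 90/230, etc.
E[X²] = (9/23)·0 + (1/23)·1 + (5/23)·16 + (3/23)·25 + (5/23)·36
     = 336/23

336/23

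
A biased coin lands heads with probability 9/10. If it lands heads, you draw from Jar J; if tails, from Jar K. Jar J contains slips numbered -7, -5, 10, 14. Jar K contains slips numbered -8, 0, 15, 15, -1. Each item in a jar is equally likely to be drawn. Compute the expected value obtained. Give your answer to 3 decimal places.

3.120

E[X | Jar J] = (-7 − 5 + 10 + 14)/4 = 3
E[X | Jar K] = (-8 + 0 + 15 + 15 − 1)/5 = 21/5
E[X] = (9/10)·3 + (1/10)·21/5 = 78/25 ≈ 3.120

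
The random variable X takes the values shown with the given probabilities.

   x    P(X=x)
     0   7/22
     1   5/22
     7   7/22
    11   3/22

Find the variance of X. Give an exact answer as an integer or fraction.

E[X] = (7/22)·0 + (5/22)·1 + (7/22)·7 + (3/22)·11 = 87/22
E[X²] = (7/22)·0 + (5/22)·1 + (7/22)·49 + (3/22)·121 = 711/22
Var(X) = 711/22 − (87/22)² = 8073/484

8073/484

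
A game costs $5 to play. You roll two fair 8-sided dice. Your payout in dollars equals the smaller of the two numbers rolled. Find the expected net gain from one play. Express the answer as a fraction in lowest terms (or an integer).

Distribution of the smaller of the two numbers rolled: 1 w.p. 15/64, 2 w.p. 13/64, 3 w.p. 11/64, 4 w.p. 9/64, 5 w.p. 7/64, 6 w.p. 5/64, …
E[payout] = (15/64)·1 + (13/64)·2 + (11/64)·3 + (9/64)·4 + (7/64)·5 + (5/64)·6 + (3/64)·7 + (1/64)·8 = 51/16
Expected profit = 51/16 − 5 = -29/16

-29/16 dollars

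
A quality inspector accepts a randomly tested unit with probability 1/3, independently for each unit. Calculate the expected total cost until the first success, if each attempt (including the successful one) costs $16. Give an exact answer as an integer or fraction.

$48

E[#attempts] = 1/p = 3; E[cost] = 16·3 = 48.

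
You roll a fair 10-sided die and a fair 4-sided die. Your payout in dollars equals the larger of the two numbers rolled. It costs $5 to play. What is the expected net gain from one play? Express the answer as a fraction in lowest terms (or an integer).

3/4 dollars

Distribution of the larger of the two numbers rolled: 1 w.p. 1/40, 2 w.p. 3/40, 3 w.p. 1/8, 4 w.p. 7/40, 5 w.p. 1/10, 6 w.p. 1/10, …
E[payout] = (1/40)·1 + (3/40)·2 + (1/8)·3 + (7/40)·4 + (1/10)·5 + (1/10)·6 + (1/10)·7 + (1/10)·8 + (1/10)·9 + (1/10)·10 = 23/4
Expected profit = 23/4 − 5 = 3/4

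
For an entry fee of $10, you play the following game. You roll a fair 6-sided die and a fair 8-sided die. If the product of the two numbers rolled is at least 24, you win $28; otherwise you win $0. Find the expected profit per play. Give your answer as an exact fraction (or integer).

E[payout] = (35/48)·0 + (13/48)·28 = 91/12
Expected profit = 91/12 − 10 = -29/12

-29/12 dollars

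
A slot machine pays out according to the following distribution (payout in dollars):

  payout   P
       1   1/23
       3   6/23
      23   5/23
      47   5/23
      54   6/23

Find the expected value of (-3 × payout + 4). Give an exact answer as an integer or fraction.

-1987/23

E[-3x+4] = (1/23)·1 + (6/23)·(-5) + (5/23)·(-65) + (5/23)·(-137) + (6/23)·(-158)
     = -1987/23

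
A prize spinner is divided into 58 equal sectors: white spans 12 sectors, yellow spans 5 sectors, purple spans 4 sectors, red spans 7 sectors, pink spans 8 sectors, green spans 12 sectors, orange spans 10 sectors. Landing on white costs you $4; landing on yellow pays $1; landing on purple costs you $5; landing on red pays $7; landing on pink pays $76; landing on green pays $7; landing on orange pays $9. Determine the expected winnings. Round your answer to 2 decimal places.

$13.24

E[payout] = (12/58)·(-4) + (5/58)·1 + (4/58)·(-5) + (7/58)·7 + (8/58)·76 + (12/58)·7 + (10/58)·9 = 384/29
≈ $13.24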